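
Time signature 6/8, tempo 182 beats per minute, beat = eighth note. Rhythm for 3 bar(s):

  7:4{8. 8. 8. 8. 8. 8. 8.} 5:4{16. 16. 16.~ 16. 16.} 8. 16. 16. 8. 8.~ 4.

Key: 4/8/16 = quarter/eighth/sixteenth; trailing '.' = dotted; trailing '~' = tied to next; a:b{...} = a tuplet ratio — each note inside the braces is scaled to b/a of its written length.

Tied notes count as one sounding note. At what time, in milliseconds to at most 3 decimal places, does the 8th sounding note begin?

note 8 onset = 6b = 1978.022ms

1. 0.0ms @ 0 + 282.575ms (6/7)
2. 282.575ms @ 6/7 + 282.575ms (6/7)
3. 565.149ms @ 12/7 + 282.575ms (6/7)
4. 847.724ms @ 18/7 + 282.575ms (6/7)
5. 1130.298ms @ 24/7 + 282.575ms (6/7)
6. 1412.873ms @ 30/7 + 282.575ms (6/7)
7. 1695.447ms @ 36/7 + 282.575ms (6/7)
8. 1978.022ms @ 6 + 197.802ms (3/5)
9. 2175.824ms @ 33/5 + 197.802ms (3/5)
10. 2373.626ms @ 36/5 + 395.604ms (6/5)
11. 2769.231ms @ 42/5 + 197.802ms (3/5)
12. 2967.033ms @ 9 + 494.505ms (3/2)
13. 3461.538ms @ 21/2 + 247.253ms (3/4)
14. 3708.791ms @ 45/4 + 247.253ms (3/4)
15. 3956.044ms @ 12 + 494.505ms (3/2)
16. 4450.549ms @ 27/2 + 1483.516ms (9/2)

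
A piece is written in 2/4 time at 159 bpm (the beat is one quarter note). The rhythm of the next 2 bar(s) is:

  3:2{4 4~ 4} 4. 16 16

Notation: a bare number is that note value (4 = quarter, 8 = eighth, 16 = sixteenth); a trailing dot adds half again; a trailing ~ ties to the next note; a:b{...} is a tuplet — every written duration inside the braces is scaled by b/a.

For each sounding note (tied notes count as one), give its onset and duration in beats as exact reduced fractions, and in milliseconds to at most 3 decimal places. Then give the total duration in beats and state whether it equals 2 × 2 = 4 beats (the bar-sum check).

1) 0.0ms=0b +251.572ms=2/3b
2) 251.572ms=2/3b +503.145ms=4/3b
3) 754.717ms=2b +566.038ms=3/2b
4) 1320.755ms=7/2b +94.34ms=1/4b
5) 1415.094ms=15/4b +94.34ms=1/4b
Σ=4b of 4 (159bpm 2/4) — PASS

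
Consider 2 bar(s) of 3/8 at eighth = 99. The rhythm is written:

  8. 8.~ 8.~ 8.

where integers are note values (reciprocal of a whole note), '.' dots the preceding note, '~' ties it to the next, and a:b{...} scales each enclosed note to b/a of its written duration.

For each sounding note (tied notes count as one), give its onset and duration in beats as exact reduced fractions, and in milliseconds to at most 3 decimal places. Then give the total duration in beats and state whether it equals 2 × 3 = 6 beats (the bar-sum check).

1) 0.0ms=0b +909.091ms=3/2b
2) 909.091ms=3/2b +2727.273ms=9/2b
Σ=6b of 6 (99bpm 3/8) — PASS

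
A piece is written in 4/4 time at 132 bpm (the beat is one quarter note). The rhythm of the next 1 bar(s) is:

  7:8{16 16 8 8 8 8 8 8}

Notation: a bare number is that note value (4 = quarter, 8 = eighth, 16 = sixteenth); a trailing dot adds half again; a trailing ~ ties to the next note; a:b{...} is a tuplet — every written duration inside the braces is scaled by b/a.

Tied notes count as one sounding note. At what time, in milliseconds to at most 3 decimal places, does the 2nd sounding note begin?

1. 0.0ms @ 0 + 129.87ms (2/7)
2. 129.87ms @ 2/7 + 129.87ms (2/7)
3. 259.74ms @ 4/7 + 259.74ms (4/7)
4. 519.481ms @ 8/7 + 259.74ms (4/7)
5. 779.221ms @ 12/7 + 259.74ms (4/7)
6. 1038.961ms @ 16/7 + 259.74ms (4/7)
7. 1298.701ms @ 20/7 + 259.74ms (4/7)
8. 1558.442ms @ 24/7 + 259.74ms (4/7)

note 2 onset = 2/7b = 129.87ms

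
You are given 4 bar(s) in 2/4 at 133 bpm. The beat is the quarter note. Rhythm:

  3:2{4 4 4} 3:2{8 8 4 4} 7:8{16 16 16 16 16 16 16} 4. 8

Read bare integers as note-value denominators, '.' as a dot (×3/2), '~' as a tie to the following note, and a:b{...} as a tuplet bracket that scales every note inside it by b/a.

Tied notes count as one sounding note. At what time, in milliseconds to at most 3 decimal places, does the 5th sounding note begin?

1. 0.0ms @ 0 + 300.752ms (2/3)
2. 300.752ms @ 2/3 + 300.752ms (2/3)
3. 601.504ms @ 4/3 + 300.752ms (2/3)
4. 902.256ms @ 2 + 150.376ms (1/3)
5. 1052.632ms @ 7/3 + 150.376ms (1/3)
6. 1203.008ms @ 8/3 + 300.752ms (2/3)
7. 1503.759ms @ 10/3 + 300.752ms (2/3)
8. 1804.511ms @ 4 + 128.894ms (2/7)
9. 1933.405ms @ 30/7 + 128.894ms (2/7)
10. 2062.299ms @ 32/7 + 128.894ms (2/7)
11. 2191.192ms @ 34/7 + 128.894ms (2/7)
12. 2320.086ms @ 36/7 + 128.894ms (2/7)
13. 2448.98ms @ 38/7 + 128.894ms (2/7)
14. 2577.873ms @ 40/7 + 128.894ms (2/7)
15. 2706.767ms @ 6 + 676.692ms (3/2)
16. 3383.459ms @ 15/2 + 225.564ms (1/2)

note 5 onset = 7/3b = 1052.632ms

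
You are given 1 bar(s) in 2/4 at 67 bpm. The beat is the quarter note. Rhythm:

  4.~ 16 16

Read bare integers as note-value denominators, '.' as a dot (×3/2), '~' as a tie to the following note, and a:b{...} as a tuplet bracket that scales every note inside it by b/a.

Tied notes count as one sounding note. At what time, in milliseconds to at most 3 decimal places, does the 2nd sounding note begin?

note 2 onset = 7/4b = 1567.164ms

1. 0.0ms @ 0 + 1567.164ms (7/4)
2. 1567.164ms @ 7/4 + 223.881ms (1/4)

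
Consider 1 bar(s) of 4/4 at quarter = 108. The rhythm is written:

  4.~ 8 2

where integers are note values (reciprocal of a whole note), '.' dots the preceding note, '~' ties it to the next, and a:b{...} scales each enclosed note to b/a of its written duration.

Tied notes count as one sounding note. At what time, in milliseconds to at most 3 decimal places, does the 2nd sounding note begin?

note 2 onset = 2b = 1111.111ms

1. 0.0ms @ 0 + 1111.111ms (2)
2. 1111.111ms @ 2 + 1111.111ms (2)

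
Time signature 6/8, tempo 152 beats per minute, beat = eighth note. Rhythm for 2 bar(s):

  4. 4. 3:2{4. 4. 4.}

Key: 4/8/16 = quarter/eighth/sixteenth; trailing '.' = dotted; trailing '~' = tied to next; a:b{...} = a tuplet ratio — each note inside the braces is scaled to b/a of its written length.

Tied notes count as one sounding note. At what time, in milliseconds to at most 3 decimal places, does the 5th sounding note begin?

note 5 onset = 10b = 3947.368ms

1. 0.0ms @ 0 + 1184.211ms (3)
2. 1184.211ms @ 3 + 1184.211ms (3)
3. 2368.421ms @ 6 + 789.474ms (2)
4. 3157.895ms @ 8 + 789.474ms (2)
5. 3947.368ms @ 10 + 789.474ms (2)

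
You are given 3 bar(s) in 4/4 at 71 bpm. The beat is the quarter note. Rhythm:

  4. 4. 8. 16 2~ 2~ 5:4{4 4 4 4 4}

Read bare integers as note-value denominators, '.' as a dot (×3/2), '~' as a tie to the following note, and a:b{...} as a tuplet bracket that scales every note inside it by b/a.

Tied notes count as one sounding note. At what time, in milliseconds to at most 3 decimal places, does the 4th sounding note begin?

1. 0.0ms @ 0 + 1267.606ms (3/2)
2. 1267.606ms @ 3/2 + 1267.606ms (3/2)
3. 2535.211ms @ 3 + 633.803ms (3/4)
4. 3169.014ms @ 15/4 + 211.268ms (1/4)
5. 3380.282ms @ 4 + 4056.338ms (24/5)
6. 7436.62ms @ 44/5 + 676.056ms (4/5)
7. 8112.676ms @ 48/5 + 676.056ms (4/5)
8. 8788.732ms @ 52/5 + 676.056ms (4/5)
9. 9464.789ms @ 56/5 + 676.056ms (4/5)

note 4 onset = 15/4b = 3169.014ms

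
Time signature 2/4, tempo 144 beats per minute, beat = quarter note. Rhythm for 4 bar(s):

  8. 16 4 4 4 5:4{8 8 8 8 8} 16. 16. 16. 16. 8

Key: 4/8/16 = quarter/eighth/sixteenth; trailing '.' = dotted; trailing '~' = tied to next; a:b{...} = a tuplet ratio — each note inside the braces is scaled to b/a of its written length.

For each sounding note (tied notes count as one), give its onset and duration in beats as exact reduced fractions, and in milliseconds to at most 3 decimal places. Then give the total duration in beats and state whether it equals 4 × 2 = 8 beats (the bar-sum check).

1) 0.0ms=0b +312.5ms=3/4b
2) 312.5ms=3/4b +104.167ms=1/4b
3) 416.667ms=1b +416.667ms=1b
4) 833.333ms=2b +416.667ms=1b
5) 1250.0ms=3b +416.667ms=1b
6) 1666.667ms=4b +166.667ms=2/5b
7) 1833.333ms=22/5b +166.667ms=2/5b
8) 2000.0ms=24/5b +166.667ms=2/5b
9) 2166.667ms=26/5b +166.667ms=2/5b
10) 2333.333ms=28/5b +166.667ms=2/5b
11) 2500.0ms=6b +156.25ms=3/8b
12) 2656.25ms=51/8b +156.25ms=3/8b
13) 2812.5ms=27/4b +156.25ms=3/8b
14) 2968.75ms=57/8b +156.25ms=3/8b
15) 3125.0ms=15/2b +208.333ms=1/2b
Σ=8b of 8 (144bpm 2/4) — PASS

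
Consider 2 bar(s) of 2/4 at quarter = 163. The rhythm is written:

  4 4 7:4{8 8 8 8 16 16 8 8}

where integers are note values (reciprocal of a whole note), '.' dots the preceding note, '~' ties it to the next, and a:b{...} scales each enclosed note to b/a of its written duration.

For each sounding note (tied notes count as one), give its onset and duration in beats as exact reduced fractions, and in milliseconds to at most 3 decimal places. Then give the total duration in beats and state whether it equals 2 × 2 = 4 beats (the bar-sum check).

1) 0.0ms=0b +368.098ms=1b
2) 368.098ms=1b +368.098ms=1b
3) 736.196ms=2b +105.171ms=2/7b
4) 841.367ms=16/7b +105.171ms=2/7b
5) 946.538ms=18/7b +105.171ms=2/7b
6) 1051.709ms=20/7b +105.171ms=2/7b
7) 1156.88ms=22/7b +52.585ms=1/7b
8) 1209.465ms=23/7b +52.585ms=1/7b
9) 1262.051ms=24/7b +105.171ms=2/7b
10) 1367.222ms=26/7b +105.171ms=2/7b
Σ=4b of 4 (163bpm 2/4) — PASS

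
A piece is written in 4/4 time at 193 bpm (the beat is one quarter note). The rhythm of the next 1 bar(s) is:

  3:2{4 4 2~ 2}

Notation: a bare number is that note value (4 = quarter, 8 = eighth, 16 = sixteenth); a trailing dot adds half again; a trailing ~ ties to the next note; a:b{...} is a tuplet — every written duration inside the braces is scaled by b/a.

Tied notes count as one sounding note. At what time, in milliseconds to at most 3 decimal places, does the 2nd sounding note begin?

note 2 onset = 2/3b = 207.254ms

1. 0.0ms @ 0 + 207.254ms (2/3)
2. 207.254ms @ 2/3 + 207.254ms (2/3)
3. 414.508ms @ 4/3 + 829.016ms (8/3)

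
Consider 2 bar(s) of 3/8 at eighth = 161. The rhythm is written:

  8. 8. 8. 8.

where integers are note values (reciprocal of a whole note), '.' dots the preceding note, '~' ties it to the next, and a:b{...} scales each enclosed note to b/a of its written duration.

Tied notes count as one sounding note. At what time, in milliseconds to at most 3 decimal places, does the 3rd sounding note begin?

1. 0.0ms @ 0 + 559.006ms (3/2)
2. 559.006ms @ 3/2 + 559.006ms (3/2)
3. 1118.012ms @ 3 + 559.006ms (3/2)
4. 1677.019ms @ 9/2 + 559.006ms (3/2)

note 3 onset = 3b = 1118.012ms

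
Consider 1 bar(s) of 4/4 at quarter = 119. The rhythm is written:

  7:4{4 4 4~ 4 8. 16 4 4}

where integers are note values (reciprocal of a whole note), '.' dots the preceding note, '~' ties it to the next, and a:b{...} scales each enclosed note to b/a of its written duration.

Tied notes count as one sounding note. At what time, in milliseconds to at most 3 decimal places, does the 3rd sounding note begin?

note 3 onset = 8/7b = 576.23ms

1. 0.0ms @ 0 + 288.115ms (4/7)
2. 288.115ms @ 4/7 + 288.115ms (4/7)
3. 576.23ms @ 8/7 + 576.23ms (8/7)
4. 1152.461ms @ 16/7 + 216.086ms (3/7)
5. 1368.547ms @ 19/7 + 72.029ms (1/7)
6. 1440.576ms @ 20/7 + 288.115ms (4/7)
7. 1728.691ms @ 24/7 + 288.115ms (4/7)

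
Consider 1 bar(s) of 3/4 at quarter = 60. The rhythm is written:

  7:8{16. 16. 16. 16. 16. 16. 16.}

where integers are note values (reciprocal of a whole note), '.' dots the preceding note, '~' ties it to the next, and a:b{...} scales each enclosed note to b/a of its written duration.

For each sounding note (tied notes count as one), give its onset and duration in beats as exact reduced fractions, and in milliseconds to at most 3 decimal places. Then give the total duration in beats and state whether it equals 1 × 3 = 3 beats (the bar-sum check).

1) 0.0ms=0b +428.571ms=3/7b
2) 428.571ms=3/7b +428.571ms=3/7b
3) 857.143ms=6/7b +428.571ms=3/7b
4) 1285.714ms=9/7b +428.571ms=3/7b
5) 1714.286ms=12/7b +428.571ms=3/7b
6) 2142.857ms=15/7b +428.571ms=3/7b
7) 2571.429ms=18/7b +428.571ms=3/7b
Σ=3b of 3 (60bpm 3/4) — PASS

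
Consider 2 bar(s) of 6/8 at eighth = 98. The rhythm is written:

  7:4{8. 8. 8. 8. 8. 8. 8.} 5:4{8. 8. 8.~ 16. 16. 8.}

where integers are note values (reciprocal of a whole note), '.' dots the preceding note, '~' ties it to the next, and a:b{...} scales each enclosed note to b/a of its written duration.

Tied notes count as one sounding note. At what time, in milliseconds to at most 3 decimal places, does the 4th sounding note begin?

note 4 onset = 18/7b = 1574.344ms

1. 0.0ms @ 0 + 524.781ms (6/7)
2. 524.781ms @ 6/7 + 524.781ms (6/7)
3. 1049.563ms @ 12/7 + 524.781ms (6/7)
4. 1574.344ms @ 18/7 + 524.781ms (6/7)
5. 2099.125ms @ 24/7 + 524.781ms (6/7)
6. 2623.907ms @ 30/7 + 524.781ms (6/7)
7. 3148.688ms @ 36/7 + 524.781ms (6/7)
8. 3673.469ms @ 6 + 734.694ms (6/5)
9. 4408.163ms @ 36/5 + 734.694ms (6/5)
10. 5142.857ms @ 42/5 + 1102.041ms (9/5)
11. 6244.898ms @ 51/5 + 367.347ms (3/5)
12. 6612.245ms @ 54/5 + 734.694ms (6/5)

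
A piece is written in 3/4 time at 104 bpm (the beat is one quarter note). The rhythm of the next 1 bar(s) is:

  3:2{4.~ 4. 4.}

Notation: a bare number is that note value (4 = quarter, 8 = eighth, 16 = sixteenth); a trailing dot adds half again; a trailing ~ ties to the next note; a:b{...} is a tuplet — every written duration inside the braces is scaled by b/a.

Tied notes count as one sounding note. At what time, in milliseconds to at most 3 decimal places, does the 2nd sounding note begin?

note 2 onset = 2b = 1153.846ms

1. 0.0ms @ 0 + 1153.846ms (2)
2. 1153.846ms @ 2 + 576.923ms (1)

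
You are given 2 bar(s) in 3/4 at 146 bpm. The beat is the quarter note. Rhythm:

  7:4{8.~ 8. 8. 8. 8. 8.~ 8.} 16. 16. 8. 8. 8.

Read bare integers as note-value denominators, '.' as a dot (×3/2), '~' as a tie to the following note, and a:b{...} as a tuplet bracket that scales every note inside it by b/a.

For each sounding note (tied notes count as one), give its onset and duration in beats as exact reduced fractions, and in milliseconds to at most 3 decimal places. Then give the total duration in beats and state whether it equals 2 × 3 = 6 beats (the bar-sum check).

1) 0.0ms=0b +352.25ms=6/7b
2) 352.25ms=6/7b +176.125ms=3/7b
3) 528.376ms=9/7b +176.125ms=3/7b
4) 704.501ms=12/7b +176.125ms=3/7b
5) 880.626ms=15/7b +352.25ms=6/7b
6) 1232.877ms=3b +154.11ms=3/8b
7) 1386.986ms=27/8b +154.11ms=3/8b
8) 1541.096ms=15/4b +308.219ms=3/4b
9) 1849.315ms=9/2b +308.219ms=3/4b
10) 2157.534ms=21/4b +308.219ms=3/4b
Σ=6b of 6 (146bpm 3/4) — PASS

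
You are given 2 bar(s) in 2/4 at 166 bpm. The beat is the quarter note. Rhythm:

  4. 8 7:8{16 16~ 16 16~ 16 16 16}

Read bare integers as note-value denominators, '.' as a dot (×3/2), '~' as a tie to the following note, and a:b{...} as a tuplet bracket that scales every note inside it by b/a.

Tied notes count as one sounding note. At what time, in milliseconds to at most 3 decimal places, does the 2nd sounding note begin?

1. 0.0ms @ 0 + 542.169ms (3/2)
2. 542.169ms @ 3/2 + 180.723ms (1/2)
3. 722.892ms @ 2 + 103.27ms (2/7)
4. 826.162ms @ 16/7 + 206.54ms (4/7)
5. 1032.702ms @ 20/7 + 206.54ms (4/7)
6. 1239.243ms @ 24/7 + 103.27ms (2/7)
7. 1342.513ms @ 26/7 + 103.27ms (2/7)

note 2 onset = 3/2b = 542.169ms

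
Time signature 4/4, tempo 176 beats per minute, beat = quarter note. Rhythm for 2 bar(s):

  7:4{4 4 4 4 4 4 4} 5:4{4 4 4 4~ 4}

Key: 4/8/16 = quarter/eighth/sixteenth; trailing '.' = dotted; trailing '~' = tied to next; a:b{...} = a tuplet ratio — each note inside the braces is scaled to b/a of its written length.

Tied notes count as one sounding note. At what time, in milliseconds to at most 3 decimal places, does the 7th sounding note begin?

note 7 onset = 24/7b = 1168.831ms

1. 0.0ms @ 0 + 194.805ms (4/7)
2. 194.805ms @ 4/7 + 194.805ms (4/7)
3. 389.61ms @ 8/7 + 194.805ms (4/7)
4. 584.416ms @ 12/7 + 194.805ms (4/7)
5. 779.221ms @ 16/7 + 194.805ms (4/7)
6. 974.026ms @ 20/7 + 194.805ms (4/7)
7. 1168.831ms @ 24/7 + 194.805ms (4/7)
8. 1363.636ms @ 4 + 272.727ms (4/5)
9. 1636.364ms @ 24/5 + 272.727ms (4/5)
10. 1909.091ms @ 28/5 + 272.727ms (4/5)
11. 2181.818ms @ 32/5 + 545.455ms (8/5)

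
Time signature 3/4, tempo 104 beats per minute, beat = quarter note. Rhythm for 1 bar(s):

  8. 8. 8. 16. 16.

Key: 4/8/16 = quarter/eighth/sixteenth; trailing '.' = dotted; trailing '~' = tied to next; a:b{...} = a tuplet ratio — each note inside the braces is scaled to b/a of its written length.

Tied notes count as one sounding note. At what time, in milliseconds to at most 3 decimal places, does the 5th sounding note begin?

1. 0.0ms @ 0 + 432.692ms (3/4)
2. 432.692ms @ 3/4 + 432.692ms (3/4)
3. 865.385ms @ 3/2 + 432.692ms (3/4)
4. 1298.077ms @ 9/4 + 216.346ms (3/8)
5. 1514.423ms @ 21/8 + 216.346ms (3/8)

note 5 onset = 21/8b = 1514.423ms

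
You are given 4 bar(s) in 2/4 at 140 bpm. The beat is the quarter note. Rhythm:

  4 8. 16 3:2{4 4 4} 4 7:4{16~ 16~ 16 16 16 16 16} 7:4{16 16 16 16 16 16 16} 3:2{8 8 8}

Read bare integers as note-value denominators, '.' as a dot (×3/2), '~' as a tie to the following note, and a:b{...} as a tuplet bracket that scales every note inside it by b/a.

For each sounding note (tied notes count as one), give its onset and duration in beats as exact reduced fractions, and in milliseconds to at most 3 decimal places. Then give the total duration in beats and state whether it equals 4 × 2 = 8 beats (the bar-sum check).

1) 0.0ms=0b +428.571ms=1b
2) 428.571ms=1b +321.429ms=3/4b
3) 750.0ms=7/4b +107.143ms=1/4b
4) 857.143ms=2b +285.714ms=2/3b
5) 1142.857ms=8/3b +285.714ms=2/3b
6) 1428.571ms=10/3b +285.714ms=2/3b
7) 1714.286ms=4b +428.571ms=1b
8) 2142.857ms=5b +183.673ms=3/7b
9) 2326.531ms=38/7b +61.224ms=1/7b
10) 2387.755ms=39/7b +61.224ms=1/7b
11) 2448.98ms=40/7b +61.224ms=1/7b
12) 2510.204ms=41/7b +61.224ms=1/7b
13) 2571.429ms=6b +61.224ms=1/7b
14) 2632.653ms=43/7b +61.224ms=1/7b
15) 2693.878ms=44/7b +61.224ms=1/7b
16) 2755.102ms=45/7b +61.224ms=1/7b
17) 2816.327ms=46/7b +61.224ms=1/7b
18) 2877.551ms=47/7b +61.224ms=1/7b
19) 2938.776ms=48/7b +61.224ms=1/7b
20) 3000.0ms=7b +142.857ms=1/3b
21) 3142.857ms=22/3b +142.857ms=1/3b
22) 3285.714ms=23/3b +142.857ms=1/3b
Σ=8b of 8 (140bpm 2/4) — PASS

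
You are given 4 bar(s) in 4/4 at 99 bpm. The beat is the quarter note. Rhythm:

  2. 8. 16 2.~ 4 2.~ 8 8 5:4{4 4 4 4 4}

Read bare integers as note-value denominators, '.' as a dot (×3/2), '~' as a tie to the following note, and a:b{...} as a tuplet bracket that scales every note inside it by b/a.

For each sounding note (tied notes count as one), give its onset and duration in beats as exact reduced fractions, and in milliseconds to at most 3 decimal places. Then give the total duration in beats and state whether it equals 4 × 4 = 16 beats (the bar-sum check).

1) 0.0ms=0b +1818.182ms=3b
2) 1818.182ms=3b +454.545ms=3/4b
3) 2272.727ms=15/4b +151.515ms=1/4b
4) 2424.242ms=4b +2424.242ms=4b
5) 4848.485ms=8b +2121.212ms=7/2b
6) 6969.697ms=23/2b +303.03ms=1/2b
7) 7272.727ms=12b +484.848ms=4/5b
8) 7757.576ms=64/5b +484.848ms=4/5b
9) 8242.424ms=68/5b +484.848ms=4/5b
10) 8727.273ms=72/5b +484.848ms=4/5b
11) 9212.121ms=76/5b +484.848ms=4/5b
Σ=16b of 16 (99bpm 4/4) — PASS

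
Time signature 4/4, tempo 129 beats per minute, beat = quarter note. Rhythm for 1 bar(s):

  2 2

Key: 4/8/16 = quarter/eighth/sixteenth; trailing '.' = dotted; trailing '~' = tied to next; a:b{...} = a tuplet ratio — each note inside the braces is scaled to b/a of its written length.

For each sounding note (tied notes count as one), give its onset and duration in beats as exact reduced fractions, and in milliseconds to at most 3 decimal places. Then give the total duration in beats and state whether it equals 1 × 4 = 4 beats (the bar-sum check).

1) 0.0ms=0b +930.233ms=2b
2) 930.233ms=2b +930.233ms=2b
Σ=4b of 4 (129bpm 4/4) — PASS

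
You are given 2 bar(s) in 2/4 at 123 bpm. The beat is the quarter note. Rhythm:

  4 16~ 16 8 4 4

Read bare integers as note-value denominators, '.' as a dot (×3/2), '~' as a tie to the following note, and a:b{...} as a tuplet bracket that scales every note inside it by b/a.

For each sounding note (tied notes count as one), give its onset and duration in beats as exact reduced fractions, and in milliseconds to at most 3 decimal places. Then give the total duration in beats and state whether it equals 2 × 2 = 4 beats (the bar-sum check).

1) 0.0ms=0b +487.805ms=1b
2) 487.805ms=1b +243.902ms=1/2b
3) 731.707ms=3/2b +243.902ms=1/2b
4) 975.61ms=2b +487.805ms=1b
5) 1463.415ms=3b +487.805ms=1b
Σ=4b of 4 (123bpm 2/4) — PASS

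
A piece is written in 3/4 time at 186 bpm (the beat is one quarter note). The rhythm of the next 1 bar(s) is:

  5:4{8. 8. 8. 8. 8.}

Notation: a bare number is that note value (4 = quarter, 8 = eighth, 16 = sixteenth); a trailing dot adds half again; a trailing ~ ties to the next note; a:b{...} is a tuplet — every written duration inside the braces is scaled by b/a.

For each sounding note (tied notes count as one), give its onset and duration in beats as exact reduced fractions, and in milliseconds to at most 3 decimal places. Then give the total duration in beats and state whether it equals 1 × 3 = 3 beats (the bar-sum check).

1) 0.0ms=0b +193.548ms=3/5b
2) 193.548ms=3/5b +193.548ms=3/5b
3) 387.097ms=6/5b +193.548ms=3/5b
4) 580.645ms=9/5b +193.548ms=3/5b
5) 774.194ms=12/5b +193.548ms=3/5b
Σ=3b of 3 (186bpm 3/4) — PASS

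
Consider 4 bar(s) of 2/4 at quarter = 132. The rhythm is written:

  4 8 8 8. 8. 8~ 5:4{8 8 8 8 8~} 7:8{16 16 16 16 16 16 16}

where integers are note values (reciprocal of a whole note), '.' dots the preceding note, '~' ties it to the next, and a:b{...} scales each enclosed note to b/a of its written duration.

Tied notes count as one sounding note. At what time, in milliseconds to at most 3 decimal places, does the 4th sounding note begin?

1. 0.0ms @ 0 + 454.545ms (1)
2. 454.545ms @ 1 + 227.273ms (1/2)
3. 681.818ms @ 3/2 + 227.273ms (1/2)
4. 909.091ms @ 2 + 340.909ms (3/4)
5. 1250.0ms @ 11/4 + 340.909ms (3/4)
6. 1590.909ms @ 7/2 + 409.091ms (9/10)
7. 2000.0ms @ 22/5 + 181.818ms (2/5)
8. 2181.818ms @ 24/5 + 181.818ms (2/5)
9. 2363.636ms @ 26/5 + 181.818ms (2/5)
10. 2545.455ms @ 28/5 + 311.688ms (24/35)
11. 2857.143ms @ 44/7 + 129.87ms (2/7)
12. 2987.013ms @ 46/7 + 129.87ms (2/7)
13. 3116.883ms @ 48/7 + 129.87ms (2/7)
14. 3246.753ms @ 50/7 + 129.87ms (2/7)
15. 3376.623ms @ 52/7 + 129.87ms (2/7)
16. 3506.494ms @ 54/7 + 129.87ms (2/7)

note 4 onset = 2b = 909.091ms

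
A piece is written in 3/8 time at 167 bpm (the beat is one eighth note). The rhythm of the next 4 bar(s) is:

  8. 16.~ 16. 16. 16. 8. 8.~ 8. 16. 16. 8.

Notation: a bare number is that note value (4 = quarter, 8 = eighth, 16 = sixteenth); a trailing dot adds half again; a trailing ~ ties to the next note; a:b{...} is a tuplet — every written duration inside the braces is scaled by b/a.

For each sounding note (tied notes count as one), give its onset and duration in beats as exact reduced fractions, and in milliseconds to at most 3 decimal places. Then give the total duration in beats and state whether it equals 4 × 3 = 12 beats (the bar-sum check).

1) 0.0ms=0b +538.922ms=3/2b
2) 538.922ms=3/2b +538.922ms=3/2b
3) 1077.844ms=3b +269.461ms=3/4b
4) 1347.305ms=15/4b +269.461ms=3/4b
5) 1616.766ms=9/2b +538.922ms=3/2b
6) 2155.689ms=6b +1077.844ms=3b
7) 3233.533ms=9b +269.461ms=3/4b
8) 3502.994ms=39/4b +269.461ms=3/4b
9) 3772.455ms=21/2b +538.922ms=3/2b
Σ=12b of 12 (167bpm 3/8) — PASS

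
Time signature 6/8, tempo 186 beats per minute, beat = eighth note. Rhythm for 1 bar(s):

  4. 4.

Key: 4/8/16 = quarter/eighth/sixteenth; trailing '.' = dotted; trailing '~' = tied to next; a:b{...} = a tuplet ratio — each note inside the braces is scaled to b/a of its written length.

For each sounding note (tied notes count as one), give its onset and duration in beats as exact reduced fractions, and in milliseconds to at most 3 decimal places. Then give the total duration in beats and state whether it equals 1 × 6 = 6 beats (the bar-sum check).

1) 0.0ms=0b +967.742ms=3b
2) 967.742ms=3b +967.742ms=3b
Σ=6b of 6 (186bpm 6/8) — PASS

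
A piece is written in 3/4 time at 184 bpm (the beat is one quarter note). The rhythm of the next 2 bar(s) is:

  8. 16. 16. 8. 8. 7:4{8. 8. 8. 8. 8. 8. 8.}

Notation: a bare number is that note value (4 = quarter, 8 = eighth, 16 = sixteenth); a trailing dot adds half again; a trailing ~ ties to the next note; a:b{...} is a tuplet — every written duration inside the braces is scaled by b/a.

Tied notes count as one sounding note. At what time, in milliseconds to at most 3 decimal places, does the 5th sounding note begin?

1. 0.0ms @ 0 + 244.565ms (3/4)
2. 244.565ms @ 3/4 + 122.283ms (3/8)
3. 366.848ms @ 9/8 + 122.283ms (3/8)
4. 489.13ms @ 3/2 + 244.565ms (3/4)
5. 733.696ms @ 9/4 + 244.565ms (3/4)
6. 978.261ms @ 3 + 139.752ms (3/7)
7. 1118.012ms @ 24/7 + 139.752ms (3/7)
8. 1257.764ms @ 27/7 + 139.752ms (3/7)
9. 1397.516ms @ 30/7 + 139.752ms (3/7)
10. 1537.267ms @ 33/7 + 139.752ms (3/7)
11. 1677.019ms @ 36/7 + 139.752ms (3/7)
12. 1816.77ms @ 39/7 + 139.752ms (3/7)

note 5 onset = 9/4b = 733.696ms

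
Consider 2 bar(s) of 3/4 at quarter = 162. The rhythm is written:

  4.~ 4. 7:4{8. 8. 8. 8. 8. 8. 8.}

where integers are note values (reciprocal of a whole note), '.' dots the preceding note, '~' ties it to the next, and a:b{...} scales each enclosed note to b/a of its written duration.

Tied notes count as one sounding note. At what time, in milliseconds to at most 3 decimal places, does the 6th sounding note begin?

1. 0.0ms @ 0 + 1111.111ms (3)
2. 1111.111ms @ 3 + 158.73ms (3/7)
3. 1269.841ms @ 24/7 + 158.73ms (3/7)
4. 1428.571ms @ 27/7 + 158.73ms (3/7)
5. 1587.302ms @ 30/7 + 158.73ms (3/7)
6. 1746.032ms @ 33/7 + 158.73ms (3/7)
7. 1904.762ms @ 36/7 + 158.73ms (3/7)
8. 2063.492ms @ 39/7 + 158.73ms (3/7)

note 6 onset = 33/7b = 1746.032ms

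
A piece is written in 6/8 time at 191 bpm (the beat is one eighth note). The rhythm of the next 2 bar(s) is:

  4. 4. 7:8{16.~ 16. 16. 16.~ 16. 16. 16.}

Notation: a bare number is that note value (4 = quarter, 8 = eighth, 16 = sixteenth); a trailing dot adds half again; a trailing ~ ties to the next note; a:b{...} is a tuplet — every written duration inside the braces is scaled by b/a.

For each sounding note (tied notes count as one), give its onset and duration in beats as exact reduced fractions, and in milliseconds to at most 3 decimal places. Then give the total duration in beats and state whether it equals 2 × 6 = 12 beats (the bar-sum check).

1) 0.0ms=0b +942.408ms=3b
2) 942.408ms=3b +942.408ms=3b
3) 1884.817ms=6b +538.519ms=12/7b
4) 2423.336ms=54/7b +269.26ms=6/7b
5) 2692.595ms=60/7b +538.519ms=12/7b
6) 3231.114ms=72/7b +269.26ms=6/7b
7) 3500.374ms=78/7b +269.26ms=6/7b
Σ=12b of 12 (191bpm 6/8) — PASS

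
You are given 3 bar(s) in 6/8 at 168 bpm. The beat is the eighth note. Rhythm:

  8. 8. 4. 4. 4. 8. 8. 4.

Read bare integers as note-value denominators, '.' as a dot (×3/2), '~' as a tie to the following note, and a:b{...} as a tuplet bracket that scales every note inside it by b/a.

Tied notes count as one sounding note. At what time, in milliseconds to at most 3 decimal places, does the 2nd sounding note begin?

1. 0.0ms @ 0 + 535.714ms (3/2)
2. 535.714ms @ 3/2 + 535.714ms (3/2)
3. 1071.429ms @ 3 + 1071.429ms (3)
4. 2142.857ms @ 6 + 1071.429ms (3)
5. 3214.286ms @ 9 + 1071.429ms (3)
6. 4285.714ms @ 12 + 535.714ms (3/2)
7. 4821.429ms @ 27/2 + 535.714ms (3/2)
8. 5357.143ms @ 15 + 1071.429ms (3)

note 2 onset = 3/2b = 535.714ms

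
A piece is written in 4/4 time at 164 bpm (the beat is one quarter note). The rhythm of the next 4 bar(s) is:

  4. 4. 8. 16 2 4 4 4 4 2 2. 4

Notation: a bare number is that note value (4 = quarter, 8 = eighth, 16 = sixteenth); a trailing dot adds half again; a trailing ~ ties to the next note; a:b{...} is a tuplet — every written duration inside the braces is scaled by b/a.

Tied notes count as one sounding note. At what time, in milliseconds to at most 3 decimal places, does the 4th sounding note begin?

note 4 onset = 15/4b = 1371.951ms

1. 0.0ms @ 0 + 548.78ms (3/2)
2. 548.78ms @ 3/2 + 548.78ms (3/2)
3. 1097.561ms @ 3 + 274.39ms (3/4)
4. 1371.951ms @ 15/4 + 91.463ms (1/4)
5. 1463.415ms @ 4 + 731.707ms (2)
6. 2195.122ms @ 6 + 365.854ms (1)
7. 2560.976ms @ 7 + 365.854ms (1)
8. 2926.829ms @ 8 + 365.854ms (1)
9. 3292.683ms @ 9 + 365.854ms (1)
10. 3658.537ms @ 10 + 731.707ms (2)
11. 4390.244ms @ 12 + 1097.561ms (3)
12. 5487.805ms @ 15 + 365.854ms (1)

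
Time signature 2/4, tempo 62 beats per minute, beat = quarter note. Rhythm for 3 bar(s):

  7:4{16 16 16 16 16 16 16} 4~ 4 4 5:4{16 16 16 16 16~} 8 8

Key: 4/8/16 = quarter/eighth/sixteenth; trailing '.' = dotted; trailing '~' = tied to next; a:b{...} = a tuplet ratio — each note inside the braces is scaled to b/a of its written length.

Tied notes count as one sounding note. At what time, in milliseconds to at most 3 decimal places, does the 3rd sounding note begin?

note 3 onset = 2/7b = 276.498ms

1. 0.0ms @ 0 + 138.249ms (1/7)
2. 138.249ms @ 1/7 + 138.249ms (1/7)
3. 276.498ms @ 2/7 + 138.249ms (1/7)
4. 414.747ms @ 3/7 + 138.249ms (1/7)
5. 552.995ms @ 4/7 + 138.249ms (1/7)
6. 691.244ms @ 5/7 + 138.249ms (1/7)
7. 829.493ms @ 6/7 + 138.249ms (1/7)
8. 967.742ms @ 1 + 1935.484ms (2)
9. 2903.226ms @ 3 + 967.742ms (1)
10. 3870.968ms @ 4 + 193.548ms (1/5)
11. 4064.516ms @ 21/5 + 193.548ms (1/5)
12. 4258.065ms @ 22/5 + 193.548ms (1/5)
13. 4451.613ms @ 23/5 + 193.548ms (1/5)
14. 4645.161ms @ 24/5 + 677.419ms (7/10)
15. 5322.581ms @ 11/2 + 483.871ms (1/2)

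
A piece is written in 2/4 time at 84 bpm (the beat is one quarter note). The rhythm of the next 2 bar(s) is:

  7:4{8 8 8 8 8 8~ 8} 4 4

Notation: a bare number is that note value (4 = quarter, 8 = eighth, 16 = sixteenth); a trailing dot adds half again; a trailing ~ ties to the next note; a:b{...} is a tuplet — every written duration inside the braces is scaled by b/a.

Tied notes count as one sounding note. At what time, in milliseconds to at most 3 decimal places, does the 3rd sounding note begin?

note 3 onset = 4/7b = 408.163ms

1. 0.0ms @ 0 + 204.082ms (2/7)
2. 204.082ms @ 2/7 + 204.082ms (2/7)
3. 408.163ms @ 4/7 + 204.082ms (2/7)
4. 612.245ms @ 6/7 + 204.082ms (2/7)
5. 816.327ms @ 8/7 + 204.082ms (2/7)
6. 1020.408ms @ 10/7 + 408.163ms (4/7)
7. 1428.571ms @ 2 + 714.286ms (1)
8. 2142.857ms @ 3 + 714.286ms (1)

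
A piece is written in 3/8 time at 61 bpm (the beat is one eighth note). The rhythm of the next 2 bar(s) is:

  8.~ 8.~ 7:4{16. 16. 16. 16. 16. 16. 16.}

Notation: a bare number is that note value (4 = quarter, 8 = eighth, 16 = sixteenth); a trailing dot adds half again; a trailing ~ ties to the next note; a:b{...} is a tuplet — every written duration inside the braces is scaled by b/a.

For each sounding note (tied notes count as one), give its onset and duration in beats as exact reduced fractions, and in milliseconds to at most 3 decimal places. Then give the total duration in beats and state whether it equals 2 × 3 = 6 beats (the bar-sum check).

1) 0.0ms=0b +3372.365ms=24/7b
2) 3372.365ms=24/7b +421.546ms=3/7b
3) 3793.911ms=27/7b +421.546ms=3/7b
4) 4215.457ms=30/7b +421.546ms=3/7b
5) 4637.002ms=33/7b +421.546ms=3/7b
6) 5058.548ms=36/7b +421.546ms=3/7b
7) 5480.094ms=39/7b +421.546ms=3/7b
Σ=6b of 6 (61bpm 3/8) — PASS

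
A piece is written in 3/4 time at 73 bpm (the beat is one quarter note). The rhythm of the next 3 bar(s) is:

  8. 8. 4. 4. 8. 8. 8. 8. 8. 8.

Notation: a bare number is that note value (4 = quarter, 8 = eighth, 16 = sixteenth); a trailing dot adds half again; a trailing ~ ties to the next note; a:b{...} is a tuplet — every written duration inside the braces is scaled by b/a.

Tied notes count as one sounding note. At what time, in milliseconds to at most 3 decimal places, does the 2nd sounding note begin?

note 2 onset = 3/4b = 616.438ms

1. 0.0ms @ 0 + 616.438ms (3/4)
2. 616.438ms @ 3/4 + 616.438ms (3/4)
3. 1232.877ms @ 3/2 + 1232.877ms (3/2)
4. 2465.753ms @ 3 + 1232.877ms (3/2)
5. 3698.63ms @ 9/2 + 616.438ms (3/4)
6. 4315.068ms @ 21/4 + 616.438ms (3/4)
7. 4931.507ms @ 6 + 616.438ms (3/4)
8. 5547.945ms @ 27/4 + 616.438ms (3/4)
9. 6164.384ms @ 15/2 + 616.438ms (3/4)
10. 6780.822ms @ 33/4 + 616.438ms (3/4)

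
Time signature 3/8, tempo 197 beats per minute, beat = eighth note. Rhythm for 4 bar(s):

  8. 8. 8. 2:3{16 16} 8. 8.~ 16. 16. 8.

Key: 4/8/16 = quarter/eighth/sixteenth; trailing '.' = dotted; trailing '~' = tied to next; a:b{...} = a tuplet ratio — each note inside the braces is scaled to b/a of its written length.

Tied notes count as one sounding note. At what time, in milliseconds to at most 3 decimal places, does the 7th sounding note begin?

note 7 onset = 15/2b = 2284.264ms

1. 0.0ms @ 0 + 456.853ms (3/2)
2. 456.853ms @ 3/2 + 456.853ms (3/2)
3. 913.706ms @ 3 + 456.853ms (3/2)
4. 1370.558ms @ 9/2 + 228.426ms (3/4)
5. 1598.985ms @ 21/4 + 228.426ms (3/4)
6. 1827.411ms @ 6 + 456.853ms (3/2)
7. 2284.264ms @ 15/2 + 685.279ms (9/4)
8. 2969.543ms @ 39/4 + 228.426ms (3/4)
9. 3197.97ms @ 21/2 + 456.853ms (3/2)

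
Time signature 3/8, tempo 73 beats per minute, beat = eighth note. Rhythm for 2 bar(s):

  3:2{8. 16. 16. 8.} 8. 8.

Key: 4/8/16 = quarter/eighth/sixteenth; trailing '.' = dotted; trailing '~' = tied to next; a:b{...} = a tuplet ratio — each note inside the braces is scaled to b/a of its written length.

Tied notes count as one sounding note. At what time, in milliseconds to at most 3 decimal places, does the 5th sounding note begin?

1. 0.0ms @ 0 + 821.918ms (1)
2. 821.918ms @ 1 + 410.959ms (1/2)
3. 1232.877ms @ 3/2 + 410.959ms (1/2)
4. 1643.836ms @ 2 + 821.918ms (1)
5. 2465.753ms @ 3 + 1232.877ms (3/2)
6. 3698.63ms @ 9/2 + 1232.877ms (3/2)

note 5 onset = 3b = 2465.753ms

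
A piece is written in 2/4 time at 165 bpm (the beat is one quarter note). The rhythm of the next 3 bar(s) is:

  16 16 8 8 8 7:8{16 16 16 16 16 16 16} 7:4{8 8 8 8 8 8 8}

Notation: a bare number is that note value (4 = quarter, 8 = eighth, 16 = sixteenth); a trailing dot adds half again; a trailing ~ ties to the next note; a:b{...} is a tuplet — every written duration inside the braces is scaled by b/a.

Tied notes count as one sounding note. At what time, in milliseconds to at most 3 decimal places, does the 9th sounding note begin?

note 9 onset = 20/7b = 1038.961ms

1. 0.0ms @ 0 + 90.909ms (1/4)
2. 90.909ms @ 1/4 + 90.909ms (1/4)
3. 181.818ms @ 1/2 + 181.818ms (1/2)
4. 363.636ms @ 1 + 181.818ms (1/2)
5. 545.455ms @ 3/2 + 181.818ms (1/2)
6. 727.273ms @ 2 + 103.896ms (2/7)
7. 831.169ms @ 16/7 + 103.896ms (2/7)
8. 935.065ms @ 18/7 + 103.896ms (2/7)
9. 1038.961ms @ 20/7 + 103.896ms (2/7)
10. 1142.857ms @ 22/7 + 103.896ms (2/7)
11. 1246.753ms @ 24/7 + 103.896ms (2/7)
12. 1350.649ms @ 26/7 + 103.896ms (2/7)
13. 1454.545ms @ 4 + 103.896ms (2/7)
14. 1558.442ms @ 30/7 + 103.896ms (2/7)
15. 1662.338ms @ 32/7 + 103.896ms (2/7)
16. 1766.234ms @ 34/7 + 103.896ms (2/7)
17. 1870.13ms @ 36/7 + 103.896ms (2/7)
18. 1974.026ms @ 38/7 + 103.896ms (2/7)
19. 2077.922ms @ 40/7 + 103.896ms (2/7)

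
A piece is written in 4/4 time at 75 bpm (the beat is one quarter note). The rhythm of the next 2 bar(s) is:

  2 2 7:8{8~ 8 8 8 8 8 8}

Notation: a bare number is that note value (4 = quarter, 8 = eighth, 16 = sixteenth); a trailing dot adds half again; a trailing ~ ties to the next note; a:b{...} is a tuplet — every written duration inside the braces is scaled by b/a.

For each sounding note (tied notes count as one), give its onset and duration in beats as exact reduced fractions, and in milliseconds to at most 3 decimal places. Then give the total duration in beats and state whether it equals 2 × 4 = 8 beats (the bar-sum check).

1) 0.0ms=0b +1600.0ms=2b
2) 1600.0ms=2b +1600.0ms=2b
3) 3200.0ms=4b +914.286ms=8/7b
4) 4114.286ms=36/7b +457.143ms=4/7b
5) 4571.429ms=40/7b +457.143ms=4/7b
6) 5028.571ms=44/7b +457.143ms=4/7b
7) 5485.714ms=48/7b +457.143ms=4/7b
8) 5942.857ms=52/7b +457.143ms=4/7b
Σ=8b of 8 (75bpm 4/4) — PASS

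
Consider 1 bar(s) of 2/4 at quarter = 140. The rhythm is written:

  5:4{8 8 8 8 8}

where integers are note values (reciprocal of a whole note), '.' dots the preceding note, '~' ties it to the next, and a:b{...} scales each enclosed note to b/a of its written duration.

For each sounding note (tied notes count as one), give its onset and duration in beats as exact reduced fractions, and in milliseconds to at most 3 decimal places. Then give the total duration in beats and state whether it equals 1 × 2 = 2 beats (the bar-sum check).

1) 0.0ms=0b +171.429ms=2/5b
2) 171.429ms=2/5b +171.429ms=2/5b
3) 342.857ms=4/5b +171.429ms=2/5b
4) 514.286ms=6/5b +171.429ms=2/5b
5) 685.714ms=8/5b +171.429ms=2/5b
Σ=2b of 2 (140bpm 2/4) — PASS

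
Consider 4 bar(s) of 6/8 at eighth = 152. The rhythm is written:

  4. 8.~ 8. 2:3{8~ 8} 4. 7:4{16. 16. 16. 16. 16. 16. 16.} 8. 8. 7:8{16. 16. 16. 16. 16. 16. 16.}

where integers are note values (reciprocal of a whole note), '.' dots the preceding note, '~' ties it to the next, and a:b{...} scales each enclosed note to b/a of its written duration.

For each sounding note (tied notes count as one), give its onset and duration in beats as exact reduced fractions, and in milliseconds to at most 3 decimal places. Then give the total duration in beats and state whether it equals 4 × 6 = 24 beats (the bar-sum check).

1) 0.0ms=0b +1184.211ms=3b
2) 1184.211ms=3b +1184.211ms=3b
3) 2368.421ms=6b +1184.211ms=3b
4) 3552.632ms=9b +1184.211ms=3b
5) 4736.842ms=12b +169.173ms=3/7b
6) 4906.015ms=87/7b +169.173ms=3/7b
7) 5075.188ms=90/7b +169.173ms=3/7b
8) 5244.361ms=93/7b +169.173ms=3/7b
9) 5413.534ms=96/7b +169.173ms=3/7b
10) 5582.707ms=99/7b +169.173ms=3/7b
11) 5751.88ms=102/7b +169.173ms=3/7b
12) 5921.053ms=15b +592.105ms=3/2b
13) 6513.158ms=33/2b +592.105ms=3/2b
14) 7105.263ms=18b +338.346ms=6/7b
15) 7443.609ms=132/7b +338.346ms=6/7b
16) 7781.955ms=138/7b +338.346ms=6/7b
17) 8120.301ms=144/7b +338.346ms=6/7b
18) 8458.647ms=150/7b +338.346ms=6/7b
19) 8796.992ms=156/7b +338.346ms=6/7b
20) 9135.338ms=162/7b +338.346ms=6/7b
Σ=24b of 24 (152bpm 6/8) — PASS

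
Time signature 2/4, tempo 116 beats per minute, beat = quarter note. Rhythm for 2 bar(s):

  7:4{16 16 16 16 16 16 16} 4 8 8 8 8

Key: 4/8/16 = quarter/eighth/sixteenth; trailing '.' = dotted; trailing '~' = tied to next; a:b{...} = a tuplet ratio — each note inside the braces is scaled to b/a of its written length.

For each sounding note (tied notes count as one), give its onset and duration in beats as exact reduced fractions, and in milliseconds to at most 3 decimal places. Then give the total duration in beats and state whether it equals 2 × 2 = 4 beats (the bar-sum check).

1) 0.0ms=0b +73.892ms=1/7b
2) 73.892ms=1/7b +73.892ms=1/7b
3) 147.783ms=2/7b +73.892ms=1/7b
4) 221.675ms=3/7b +73.892ms=1/7b
5) 295.567ms=4/7b +73.892ms=1/7b
6) 369.458ms=5/7b +73.892ms=1/7b
7) 443.35ms=6/7b +73.892ms=1/7b
8) 517.241ms=1b +517.241ms=1b
9) 1034.483ms=2b +258.621ms=1/2b
10) 1293.103ms=5/2b +258.621ms=1/2b
11) 1551.724ms=3b +258.621ms=1/2b
12) 1810.345ms=7/2b +258.621ms=1/2b
Σ=4b of 4 (116bpm 2/4) — PASS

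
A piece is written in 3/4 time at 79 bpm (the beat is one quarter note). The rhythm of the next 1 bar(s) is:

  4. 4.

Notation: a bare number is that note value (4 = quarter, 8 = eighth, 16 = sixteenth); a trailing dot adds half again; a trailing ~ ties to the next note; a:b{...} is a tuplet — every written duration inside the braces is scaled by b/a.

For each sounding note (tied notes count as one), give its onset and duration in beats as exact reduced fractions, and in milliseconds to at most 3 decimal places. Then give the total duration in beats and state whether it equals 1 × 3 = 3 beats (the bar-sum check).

1) 0.0ms=0b +1139.241ms=3/2b
2) 1139.241ms=3/2b +1139.241ms=3/2b
Σ=3b of 3 (79bpm 3/4) — PASS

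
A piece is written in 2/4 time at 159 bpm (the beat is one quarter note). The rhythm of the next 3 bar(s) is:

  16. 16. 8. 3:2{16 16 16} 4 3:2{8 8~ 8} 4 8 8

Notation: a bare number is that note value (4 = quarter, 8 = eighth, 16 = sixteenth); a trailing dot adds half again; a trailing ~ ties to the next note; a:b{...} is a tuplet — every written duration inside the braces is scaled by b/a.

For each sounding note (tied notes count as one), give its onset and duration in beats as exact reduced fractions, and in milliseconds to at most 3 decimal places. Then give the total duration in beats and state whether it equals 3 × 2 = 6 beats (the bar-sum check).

1) 0.0ms=0b +141.509ms=3/8b
2) 141.509ms=3/8b +141.509ms=3/8b
3) 283.019ms=3/4b +283.019ms=3/4b
4) 566.038ms=3/2b +62.893ms=1/6b
5) 628.931ms=5/3b +62.893ms=1/6b
6) 691.824ms=11/6b +62.893ms=1/6b
7) 754.717ms=2b +377.358ms=1b
8) 1132.075ms=3b +125.786ms=1/3b
9) 1257.862ms=10/3b +251.572ms=2/3b
10) 1509.434ms=4b +377.358ms=1b
11) 1886.792ms=5b +188.679ms=1/2b
12) 2075.472ms=11/2b +188.679ms=1/2b
Σ=6b of 6 (159bpm 2/4) — PASS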